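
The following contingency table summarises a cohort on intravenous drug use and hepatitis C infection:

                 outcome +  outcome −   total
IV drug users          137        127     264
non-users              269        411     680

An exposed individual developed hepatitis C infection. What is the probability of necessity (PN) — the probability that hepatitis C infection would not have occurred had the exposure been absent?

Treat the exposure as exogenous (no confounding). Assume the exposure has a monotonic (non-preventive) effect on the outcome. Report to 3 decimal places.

p₁ = P(outcome | exposed) = 137/264 = 0.51894
p₀ = P(outcome | unexposed) = 269/680 = 0.39559
Under exogeneity and monotonicity, PN = (p₁ − p₀)/p₁.
PN = (0.51894 − 0.39559) / 0.51894 ≈ 0.2377

PN ≈ 0.238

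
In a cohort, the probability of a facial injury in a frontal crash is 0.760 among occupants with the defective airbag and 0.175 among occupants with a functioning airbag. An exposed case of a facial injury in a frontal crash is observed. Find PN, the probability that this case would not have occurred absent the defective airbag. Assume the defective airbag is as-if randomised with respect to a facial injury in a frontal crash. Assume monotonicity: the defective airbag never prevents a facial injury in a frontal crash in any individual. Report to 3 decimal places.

Let p₁ = 0.76, p₀ = 0.175.
Under exogeneity and monotonicity, PN = (p₁ − p₀) / p₁.
PN = (0.76 − 0.175) / 0.76 = 0.585 / 0.76 ≈ 0.7697

PN ≈ 0.770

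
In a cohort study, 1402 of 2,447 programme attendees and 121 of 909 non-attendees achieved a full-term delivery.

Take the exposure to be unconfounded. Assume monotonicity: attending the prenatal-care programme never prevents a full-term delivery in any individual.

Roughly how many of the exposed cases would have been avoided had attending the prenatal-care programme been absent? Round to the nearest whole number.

p₁ = P(outcome | exposed) = 1402/2447 = 0.57295
p₀ = P(outcome | unexposed) = 121/909 = 0.13311
PN = (p₁ − p₀)/p₁ = (0.57295 − 0.13311) / 0.57295 ≈ 0.76767.
Attributable cases ≈ PN × (exposed cases) = 0.76767 × 1402 ≈ 1076.27.

about 1076 cases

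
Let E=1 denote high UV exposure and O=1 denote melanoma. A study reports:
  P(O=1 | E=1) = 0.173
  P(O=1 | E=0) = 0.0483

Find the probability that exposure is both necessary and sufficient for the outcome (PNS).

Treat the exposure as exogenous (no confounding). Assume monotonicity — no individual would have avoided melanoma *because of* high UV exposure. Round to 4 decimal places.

Let p₁ = 0.173, p₀ = 0.0483.
Under exogeneity and monotonicity, PNS = p₁ − p₀.
PNS = 0.173 − 0.0483 = 0.1247

PNS ≈ 0.1247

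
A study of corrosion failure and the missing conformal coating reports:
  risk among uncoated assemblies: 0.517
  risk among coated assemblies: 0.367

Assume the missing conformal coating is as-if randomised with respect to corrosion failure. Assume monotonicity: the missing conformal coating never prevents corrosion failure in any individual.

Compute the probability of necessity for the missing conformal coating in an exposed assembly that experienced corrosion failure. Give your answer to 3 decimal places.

Let p₁ = 0.517, p₀ = 0.367.
Under exogeneity and monotonicity, PN = (p₁ − p₀) / p₁.
PN = (0.517 − 0.367) / 0.517 = 0.15 / 0.517 ≈ 0.2901

PN ≈ 0.290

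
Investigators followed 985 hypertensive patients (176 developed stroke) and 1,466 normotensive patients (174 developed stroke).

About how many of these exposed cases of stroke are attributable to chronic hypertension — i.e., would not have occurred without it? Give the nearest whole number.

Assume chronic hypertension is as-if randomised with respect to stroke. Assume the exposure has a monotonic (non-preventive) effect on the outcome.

about 59 cases

p₁ = P(outcome | exposed) = 176/985 = 0.17868
p₀ = P(outcome | unexposed) = 174/1466 = 0.11869
PN = (p₁ − p₀)/p₁ = (0.17868 − 0.11869) / 0.17868 ≈ 0.33574.
Attributable cases ≈ PN × (exposed cases) = 0.33574 × 176 ≈ 59.09.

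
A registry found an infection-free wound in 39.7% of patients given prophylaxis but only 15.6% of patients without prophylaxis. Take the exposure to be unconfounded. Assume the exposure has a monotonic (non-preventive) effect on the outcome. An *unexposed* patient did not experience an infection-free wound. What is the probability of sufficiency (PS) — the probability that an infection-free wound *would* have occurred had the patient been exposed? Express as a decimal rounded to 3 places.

p₁ = 0.397, p₀ = 0.156.
Under exogeneity and monotonicity, PS = (p₁ − p₀) / (1 − p₀).
PS = (0.397 − 0.156) / (1 − 0.156) = 0.241 / 0.844 ≈ 0.2855

PS ≈ 0.286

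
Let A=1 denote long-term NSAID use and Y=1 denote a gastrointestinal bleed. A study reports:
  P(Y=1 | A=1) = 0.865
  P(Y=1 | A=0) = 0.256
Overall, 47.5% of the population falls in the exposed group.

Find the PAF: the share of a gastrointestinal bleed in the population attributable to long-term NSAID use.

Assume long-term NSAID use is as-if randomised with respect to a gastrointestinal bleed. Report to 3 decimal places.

Let p₁ = 0.865, p₀ = 0.256.
Overall risk P(Y=1) = π·p₁ + (1−π)·p₀ = 0.475×0.865 + 0.525×0.256 = 0.54527.
Under exogeneity, PAF = [P(Y=1) − p₀] / P(Y=1).
PAF = (0.54527 − 0.256) / 0.54527 ≈ 0.5305

PAF ≈ 0.531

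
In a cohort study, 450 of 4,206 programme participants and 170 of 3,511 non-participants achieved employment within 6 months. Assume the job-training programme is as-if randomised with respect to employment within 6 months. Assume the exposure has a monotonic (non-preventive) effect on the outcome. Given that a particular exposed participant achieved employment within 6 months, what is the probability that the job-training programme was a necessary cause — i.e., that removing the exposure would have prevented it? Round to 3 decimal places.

PN ≈ 0.547

p₁ = P(outcome | exposed) = 450/4206 = 0.10699
p₀ = P(outcome | unexposed) = 170/3511 = 0.048419
Under exogeneity and monotonicity, PN = (p₁ − p₀) / p₁.
PN = (0.10699 − 0.048419) / 0.10699 = 0.058571 / 0.10699 ≈ 0.5474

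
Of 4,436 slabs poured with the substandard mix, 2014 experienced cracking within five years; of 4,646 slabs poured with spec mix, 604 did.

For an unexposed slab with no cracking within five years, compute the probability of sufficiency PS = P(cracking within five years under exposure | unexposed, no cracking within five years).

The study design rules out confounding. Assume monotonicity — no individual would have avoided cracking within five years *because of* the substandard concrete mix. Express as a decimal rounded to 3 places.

p₁ = P(outcome | exposed) = 2014/4436 = 0.45401
p₀ = P(outcome | unexposed) = 604/4646 = 0.13
Under exogeneity and monotonicity, PS = (p₁ − p₀) / (1 − p₀).
PS = (0.45401 − 0.13) / (1 − 0.13) = 0.32401 / 0.87 ≈ 0.3724

PS ≈ 0.372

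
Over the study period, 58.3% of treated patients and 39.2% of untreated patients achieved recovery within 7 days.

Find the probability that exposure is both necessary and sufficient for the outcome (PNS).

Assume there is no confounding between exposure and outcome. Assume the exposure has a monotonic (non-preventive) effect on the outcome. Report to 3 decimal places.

p₁ = 0.583, p₀ = 0.392.
Under exogeneity and monotonicity, PNS = p₁ − p₀.
PNS = 0.583 − 0.392 = 0.191

PNS ≈ 0.191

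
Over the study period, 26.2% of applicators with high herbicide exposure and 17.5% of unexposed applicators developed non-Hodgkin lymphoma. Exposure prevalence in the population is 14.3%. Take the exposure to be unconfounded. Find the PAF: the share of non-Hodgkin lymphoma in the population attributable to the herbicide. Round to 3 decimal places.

p₁ = 0.262, p₀ = 0.175.
Overall risk P(Y=1) = π·p₁ + (1−π)·p₀ = 0.143×0.262 + 0.857×0.175 = 0.18744.
Under exogeneity, PAF = [P(Y=1) − p₀] / P(Y=1).
PAF = (0.18744 − 0.175) / 0.18744 ≈ 0.0664

PAF ≈ 0.066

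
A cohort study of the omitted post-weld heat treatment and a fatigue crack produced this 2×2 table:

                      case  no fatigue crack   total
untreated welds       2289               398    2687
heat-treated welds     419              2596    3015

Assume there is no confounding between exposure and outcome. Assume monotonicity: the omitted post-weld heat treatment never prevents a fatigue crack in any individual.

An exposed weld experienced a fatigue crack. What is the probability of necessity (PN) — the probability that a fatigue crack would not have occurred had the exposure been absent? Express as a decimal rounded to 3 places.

PN ≈ 0.837

p₁ = P(outcome | exposed) = 2289/2687 = 0.85188
p₀ = P(outcome | unexposed) = 419/3015 = 0.13897
Under exogeneity and monotonicity, PN = (p₁ − p₀) / p₁.
PN = (0.85188 − 0.13897) / 0.85188 = 0.71291 / 0.85188 ≈ 0.8369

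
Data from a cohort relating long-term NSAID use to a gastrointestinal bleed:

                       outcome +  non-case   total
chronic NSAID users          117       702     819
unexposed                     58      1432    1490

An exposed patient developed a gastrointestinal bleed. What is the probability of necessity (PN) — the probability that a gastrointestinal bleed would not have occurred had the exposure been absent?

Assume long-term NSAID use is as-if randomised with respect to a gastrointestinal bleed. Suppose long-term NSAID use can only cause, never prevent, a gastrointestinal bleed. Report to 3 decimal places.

PN ≈ 0.728

p₁ = P(outcome | exposed) = 117/819 = 0.14286
p₀ = P(outcome | unexposed) = 58/1490 = 0.038926
Under exogeneity and monotonicity, PN = (p₁ − p₀)/p₁.
PN = (0.14286 − 0.038926) / 0.14286 ≈ 0.7275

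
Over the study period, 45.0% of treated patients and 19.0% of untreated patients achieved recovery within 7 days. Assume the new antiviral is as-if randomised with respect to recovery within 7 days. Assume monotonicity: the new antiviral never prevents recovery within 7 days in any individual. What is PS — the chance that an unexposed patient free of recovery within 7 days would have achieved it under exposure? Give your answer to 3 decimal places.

p₁ = 0.45, p₀ = 0.19.
Under exogeneity and monotonicity, PS = (p₁ − p₀) / (1 − p₀).
PS = (0.45 − 0.19) / (1 − 0.19) = 0.26 / 0.81 ≈ 0.3210

PS ≈ 0.321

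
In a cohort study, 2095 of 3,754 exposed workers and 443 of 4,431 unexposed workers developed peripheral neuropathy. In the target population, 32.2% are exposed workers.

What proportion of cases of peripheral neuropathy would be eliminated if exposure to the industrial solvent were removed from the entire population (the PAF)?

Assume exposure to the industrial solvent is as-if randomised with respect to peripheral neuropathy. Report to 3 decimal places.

p₁ = P(outcome | exposed) = 2095/3754 = 0.55807
p₀ = P(outcome | unexposed) = 443/4431 = 0.099977
Overall risk P(Y=1) = π·p₁ + (1−π)·p₀ = 0.322×0.55807 + 0.678×0.099977 = 0.24748.
Under exogeneity, PAF = [P(Y=1) − p₀] / P(Y=1).
PAF = (0.24748 − 0.099977) / 0.24748 ≈ 0.5960

PAF ≈ 0.596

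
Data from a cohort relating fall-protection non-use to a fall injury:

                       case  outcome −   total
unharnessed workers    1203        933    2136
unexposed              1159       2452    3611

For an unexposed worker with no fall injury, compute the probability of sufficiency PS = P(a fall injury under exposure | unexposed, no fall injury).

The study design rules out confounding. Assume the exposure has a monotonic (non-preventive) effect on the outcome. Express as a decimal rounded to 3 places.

PS ≈ 0.357

p₁ = P(outcome | exposed) = 1203/2136 = 0.5632
p₀ = P(outcome | unexposed) = 1159/3611 = 0.32096
Under exogeneity and monotonicity, PS = (p₁ − p₀) / (1 − p₀).
PS = (0.5632 − 0.32096) / (1 − 0.32096) = 0.24224 / 0.67904 ≈ 0.3567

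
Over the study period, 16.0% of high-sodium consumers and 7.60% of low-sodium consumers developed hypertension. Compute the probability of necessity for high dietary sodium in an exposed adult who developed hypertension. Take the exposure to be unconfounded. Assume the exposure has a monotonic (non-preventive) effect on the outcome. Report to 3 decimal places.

PN ≈ 0.525

p₁ = 0.16, p₀ = 0.076.
Under exogeneity and monotonicity, PN = (p₁ − p₀) / p₁.
PN = (0.16 − 0.076) / 0.16 = 0.084 / 0.16 ≈ 0.5250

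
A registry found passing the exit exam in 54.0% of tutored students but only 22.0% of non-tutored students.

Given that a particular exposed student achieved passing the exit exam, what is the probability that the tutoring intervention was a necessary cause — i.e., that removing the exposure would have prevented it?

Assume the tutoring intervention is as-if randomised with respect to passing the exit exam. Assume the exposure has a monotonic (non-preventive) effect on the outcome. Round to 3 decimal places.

PN ≈ 0.593

p₁ = 0.54, p₀ = 0.22.
Under exogeneity and monotonicity, PN = (p₁ − p₀) / p₁.
PN = (0.54 − 0.22) / 0.54 = 0.32 / 0.54 ≈ 0.5926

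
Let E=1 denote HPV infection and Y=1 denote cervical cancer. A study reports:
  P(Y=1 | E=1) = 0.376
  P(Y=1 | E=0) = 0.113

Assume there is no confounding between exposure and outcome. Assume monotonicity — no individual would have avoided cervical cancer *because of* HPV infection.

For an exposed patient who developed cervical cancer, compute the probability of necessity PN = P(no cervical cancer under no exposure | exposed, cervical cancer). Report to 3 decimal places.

PN ≈ 0.699

Let p₁ = 0.376, p₀ = 0.113.
Under exogeneity and monotonicity, PN = (p₁ − p₀) / p₁.
PN = (0.376 − 0.113) / 0.376 = 0.263 / 0.376 ≈ 0.6995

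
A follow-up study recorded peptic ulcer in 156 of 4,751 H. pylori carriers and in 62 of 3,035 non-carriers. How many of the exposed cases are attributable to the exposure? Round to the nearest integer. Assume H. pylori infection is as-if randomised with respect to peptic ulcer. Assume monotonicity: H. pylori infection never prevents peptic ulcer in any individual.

about 59 cases

p₁ = P(outcome | exposed) = 156/4751 = 0.032835
p₀ = P(outcome | unexposed) = 62/3035 = 0.020428
PN = (p₁ − p₀)/p₁ = (0.032835 − 0.020428) / 0.032835 ≈ 0.37785.
Attributable cases ≈ PN × (exposed cases) = 0.37785 × 156 ≈ 58.94.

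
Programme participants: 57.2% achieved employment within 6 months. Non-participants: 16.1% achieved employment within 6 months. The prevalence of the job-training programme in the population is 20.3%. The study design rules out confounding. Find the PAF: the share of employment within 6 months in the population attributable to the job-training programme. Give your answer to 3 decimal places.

p₁ = 0.572, p₀ = 0.161.
Overall risk P(Y=1) = π·p₁ + (1−π)·p₀ = 0.203×0.572 + 0.797×0.161 = 0.24443.
Under exogeneity, PAF = [P(Y=1) − p₀] / P(Y=1).
PAF = (0.24443 − 0.161) / 0.24443 ≈ 0.3413

PAF ≈ 0.341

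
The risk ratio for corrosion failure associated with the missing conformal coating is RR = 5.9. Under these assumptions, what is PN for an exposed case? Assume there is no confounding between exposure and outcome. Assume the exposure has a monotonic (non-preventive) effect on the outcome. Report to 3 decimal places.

Under exogeneity and monotonicity, PN = (RR − 1) / RR = 1 − 1/RR.
PN = (5.9 − 1) / 5.9 = 4.9 / 5.9 ≈ 0.8305

PN ≈ 0.831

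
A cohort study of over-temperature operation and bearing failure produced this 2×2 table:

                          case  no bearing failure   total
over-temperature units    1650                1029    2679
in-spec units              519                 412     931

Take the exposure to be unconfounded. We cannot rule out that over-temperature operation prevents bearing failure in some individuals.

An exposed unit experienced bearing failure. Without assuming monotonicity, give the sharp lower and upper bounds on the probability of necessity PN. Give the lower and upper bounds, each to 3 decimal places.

p₁ = P(outcome | exposed) = 1650/2679 = 0.6159
p₀ = P(outcome | unexposed) = 519/931 = 0.55747
Under exogeneity alone the bounds on PN are max{0,(p₁−p₀)/p₁} ≤ PN ≤ min{1,(1−p₀)/p₁}.
  lower = (p₁ − p₀)/p₁ = 0.058436 / 0.6159 ≈ 0.0949
  upper = min{1, (1 − p₀)/p₁} = 0.44253 / 0.6159 ≈ 0.7185

0.095 ≤ PN ≤ 0.719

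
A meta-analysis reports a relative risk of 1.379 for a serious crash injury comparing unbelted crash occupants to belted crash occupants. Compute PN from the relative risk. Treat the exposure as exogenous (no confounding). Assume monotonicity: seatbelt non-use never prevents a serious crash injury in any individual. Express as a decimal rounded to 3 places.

PN ≈ 0.275

Under exogeneity and monotonicity, PN = (RR − 1) / RR = 1 − 1/RR.
PN = (1.379 − 1) / 1.379 = 0.379 / 1.379 ≈ 0.2748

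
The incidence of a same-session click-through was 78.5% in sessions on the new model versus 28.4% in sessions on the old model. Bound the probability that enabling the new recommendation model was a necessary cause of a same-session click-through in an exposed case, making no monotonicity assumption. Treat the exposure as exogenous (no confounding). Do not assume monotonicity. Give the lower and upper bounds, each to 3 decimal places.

p₁ = 0.785, p₀ = 0.284.
Under exogeneity alone the bounds on PN are max{0,(p₁−p₀)/p₁} ≤ PN ≤ min{1,(1−p₀)/p₁}.
  lower = (p₁ − p₀)/p₁ = 0.501 / 0.785 ≈ 0.6382
  upper = min{1, (1 − p₀)/p₁} = 0.716 / 0.785 ≈ 0.9121

0.638 ≤ PN ≤ 0.912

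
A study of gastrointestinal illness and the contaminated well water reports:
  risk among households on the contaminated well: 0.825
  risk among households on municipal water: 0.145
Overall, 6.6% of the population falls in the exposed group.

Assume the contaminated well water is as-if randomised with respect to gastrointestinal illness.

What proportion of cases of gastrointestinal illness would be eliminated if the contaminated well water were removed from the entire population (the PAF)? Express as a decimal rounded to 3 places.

PAF ≈ 0.236

Let p₁ = 0.825, p₀ = 0.145.
Overall risk P(Y=1) = π·p₁ + (1−π)·p₀ = 0.066×0.825 + 0.934×0.145 = 0.18988.
Under exogeneity, PAF = [P(Y=1) − p₀] / P(Y=1).
PAF = (0.18988 − 0.145) / 0.18988 ≈ 0.2364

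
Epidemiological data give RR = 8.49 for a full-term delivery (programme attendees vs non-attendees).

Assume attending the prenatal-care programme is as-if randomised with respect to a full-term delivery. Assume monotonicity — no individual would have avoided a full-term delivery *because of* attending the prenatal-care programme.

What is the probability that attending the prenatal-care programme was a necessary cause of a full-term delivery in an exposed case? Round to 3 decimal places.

PN ≈ 0.882

Under exogeneity and monotonicity, PN = (RR − 1) / RR = 1 − 1/RR.
PN = (8.49 − 1) / 8.49 = 7.49 / 8.49 ≈ 0.8822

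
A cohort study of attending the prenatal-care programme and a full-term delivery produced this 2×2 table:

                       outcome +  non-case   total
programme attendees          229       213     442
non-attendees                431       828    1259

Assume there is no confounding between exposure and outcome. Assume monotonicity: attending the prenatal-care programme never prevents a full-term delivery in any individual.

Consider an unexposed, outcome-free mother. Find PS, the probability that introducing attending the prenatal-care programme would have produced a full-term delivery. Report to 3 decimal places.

p₁ = P(outcome | exposed) = 229/442 = 0.5181
p₀ = P(outcome | unexposed) = 431/1259 = 0.34234
Under exogeneity and monotonicity, PS = (p₁ − p₀)/(1 − p₀).
PS = (0.5181 − 0.34234) / 0.65766 ≈ 0.2673

PS ≈ 0.267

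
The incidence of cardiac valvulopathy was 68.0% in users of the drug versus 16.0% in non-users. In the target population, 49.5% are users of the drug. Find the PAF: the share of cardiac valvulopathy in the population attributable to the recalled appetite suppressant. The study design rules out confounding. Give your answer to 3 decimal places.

PAF ≈ 0.617

p₁ = 0.68, p₀ = 0.16.
Overall risk P(Y=1) = π·p₁ + (1−π)·p₀ = 0.495×0.68 + 0.505×0.16 = 0.4174.
Under exogeneity, PAF = [P(Y=1) − p₀] / P(Y=1).
PAF = (0.4174 − 0.16) / 0.4174 ≈ 0.6167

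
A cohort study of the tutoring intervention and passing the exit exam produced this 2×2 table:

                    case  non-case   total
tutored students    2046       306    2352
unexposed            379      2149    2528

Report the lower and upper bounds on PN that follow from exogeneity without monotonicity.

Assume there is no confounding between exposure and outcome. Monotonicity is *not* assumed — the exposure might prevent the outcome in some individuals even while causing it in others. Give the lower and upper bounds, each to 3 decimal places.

0.828 ≤ PN ≤ 0.977

p₁ = P(outcome | exposed) = 2046/2352 = 0.8699
p₀ = P(outcome | unexposed) = 379/2528 = 0.14992
Under exogeneity alone the bounds on PN are max{0,(p₁−p₀)/p₁} ≤ PN ≤ min{1,(1−p₀)/p₁}.
  lower = (p₁ − p₀)/p₁ = 0.71998 / 0.8699 ≈ 0.8277
  upper = min{1, (1 − p₀)/p₁} = 0.85008 / 0.8699 ≈ 0.9772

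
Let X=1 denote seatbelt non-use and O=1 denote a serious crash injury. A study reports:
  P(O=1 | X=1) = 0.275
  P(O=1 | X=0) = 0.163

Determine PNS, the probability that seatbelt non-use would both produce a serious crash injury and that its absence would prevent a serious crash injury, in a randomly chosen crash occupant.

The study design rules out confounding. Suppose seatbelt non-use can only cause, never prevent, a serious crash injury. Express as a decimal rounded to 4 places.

PNS ≈ 0.1120

Let p₁ = 0.275, p₀ = 0.163.
Under exogeneity and monotonicity, PNS = p₁ − p₀.
PNS = 0.275 − 0.163 = 0.112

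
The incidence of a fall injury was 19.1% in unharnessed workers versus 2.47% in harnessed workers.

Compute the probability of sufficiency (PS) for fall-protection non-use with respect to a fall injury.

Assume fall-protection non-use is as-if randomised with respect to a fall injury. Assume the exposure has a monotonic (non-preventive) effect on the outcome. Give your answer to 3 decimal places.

p₁ = 0.191, p₀ = 0.0247.
Under exogeneity and monotonicity, PS = (p₁ − p₀) / (1 − p₀).
PS = (0.191 − 0.0247) / (1 − 0.0247) = 0.1663 / 0.9753 ≈ 0.1705

PS ≈ 0.171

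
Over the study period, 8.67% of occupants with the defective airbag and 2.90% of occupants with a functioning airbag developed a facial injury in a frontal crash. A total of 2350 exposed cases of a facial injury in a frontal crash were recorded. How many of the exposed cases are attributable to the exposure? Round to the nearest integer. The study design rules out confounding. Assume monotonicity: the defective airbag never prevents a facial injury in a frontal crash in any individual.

about 1564 cases

p₁ = 0.0867, p₀ = 0.029.
PN = (p₁ − p₀)/p₁ = (0.0867 − 0.029) / 0.0867 ≈ 0.66551.
Attributable cases ≈ PN × (exposed cases) = 0.66551 × 2350 ≈ 1563.96.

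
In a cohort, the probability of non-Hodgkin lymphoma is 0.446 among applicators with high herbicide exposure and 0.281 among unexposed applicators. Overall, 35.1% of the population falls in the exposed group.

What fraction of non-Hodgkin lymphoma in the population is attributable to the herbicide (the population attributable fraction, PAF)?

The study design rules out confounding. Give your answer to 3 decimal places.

PAF ≈ 0.171

Let p₁ = 0.446, p₀ = 0.281.
Overall risk P(Y=1) = π·p₁ + (1−π)·p₀ = 0.351×0.446 + 0.649×0.281 = 0.33892.
Under exogeneity, PAF = [P(Y=1) − p₀] / P(Y=1).
PAF = (0.33892 − 0.281) / 0.33892 ≈ 0.1709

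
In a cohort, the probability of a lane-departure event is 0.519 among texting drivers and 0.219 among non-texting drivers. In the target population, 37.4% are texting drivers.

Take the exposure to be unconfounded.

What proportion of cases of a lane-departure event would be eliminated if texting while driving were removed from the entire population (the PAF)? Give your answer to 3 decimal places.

PAF ≈ 0.339

Let p₁ = 0.519, p₀ = 0.219.
Overall risk P(Y=1) = π·p₁ + (1−π)·p₀ = 0.374×0.519 + 0.626×0.219 = 0.3312.
Under exogeneity, PAF = [P(Y=1) − p₀] / P(Y=1).
PAF = (0.3312 − 0.219) / 0.3312 ≈ 0.3388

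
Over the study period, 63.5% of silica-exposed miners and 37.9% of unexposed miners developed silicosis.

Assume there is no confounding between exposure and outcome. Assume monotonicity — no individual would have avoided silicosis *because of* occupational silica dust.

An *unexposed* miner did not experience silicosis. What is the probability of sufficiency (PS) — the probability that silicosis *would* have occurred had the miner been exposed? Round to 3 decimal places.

p₁ = 0.635, p₀ = 0.379.
Under exogeneity and monotonicity, PS = (p₁ − p₀) / (1 − p₀).
PS = (0.635 − 0.379) / (1 − 0.379) = 0.256 / 0.621 ≈ 0.4122

PS ≈ 0.412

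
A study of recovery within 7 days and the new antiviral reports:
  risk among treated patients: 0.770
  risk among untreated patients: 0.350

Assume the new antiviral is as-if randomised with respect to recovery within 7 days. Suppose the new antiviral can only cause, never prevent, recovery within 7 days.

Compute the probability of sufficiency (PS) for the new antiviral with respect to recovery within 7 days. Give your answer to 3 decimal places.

PS ≈ 0.646

Let p₁ = 0.77, p₀ = 0.35.
Under exogeneity and monotonicity, PS = (p₁ − p₀) / (1 − p₀).
PS = (0.77 − 0.35) / (1 − 0.35) = 0.42 / 0.65 ≈ 0.6462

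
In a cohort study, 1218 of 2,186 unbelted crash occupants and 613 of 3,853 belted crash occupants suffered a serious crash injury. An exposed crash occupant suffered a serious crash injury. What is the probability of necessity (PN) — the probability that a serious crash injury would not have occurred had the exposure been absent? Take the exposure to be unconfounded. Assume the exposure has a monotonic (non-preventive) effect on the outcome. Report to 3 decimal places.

p₁ = P(outcome | exposed) = 1218/2186 = 0.55718
p₀ = P(outcome | unexposed) = 613/3853 = 0.1591
Under exogeneity and monotonicity, PN = (p₁ − p₀) / p₁.
PN = (0.55718 − 0.1591) / 0.55718 = 0.39809 / 0.55718 ≈ 0.7145

PN ≈ 0.714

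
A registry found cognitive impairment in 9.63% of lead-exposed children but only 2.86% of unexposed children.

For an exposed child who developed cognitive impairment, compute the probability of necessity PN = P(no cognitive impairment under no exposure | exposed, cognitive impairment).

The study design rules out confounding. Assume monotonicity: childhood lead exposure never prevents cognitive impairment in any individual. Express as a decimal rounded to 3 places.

p₁ = 0.0963, p₀ = 0.0286.
Under exogeneity and monotonicity, PN = (p₁ − p₀) / p₁.
PN = (0.0963 − 0.0286) / 0.0963 = 0.0677 / 0.0963 ≈ 0.7030

PN ≈ 0.703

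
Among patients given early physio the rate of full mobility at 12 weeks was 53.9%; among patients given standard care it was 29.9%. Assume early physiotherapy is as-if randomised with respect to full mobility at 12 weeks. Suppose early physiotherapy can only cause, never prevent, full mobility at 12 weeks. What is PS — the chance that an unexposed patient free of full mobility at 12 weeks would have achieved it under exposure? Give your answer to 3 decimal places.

PS ≈ 0.342

p₁ = 0.539, p₀ = 0.299.
Under exogeneity and monotonicity, PS = (p₁ − p₀) / (1 − p₀).
PS = (0.539 − 0.299) / (1 − 0.299) = 0.24 / 0.701 ≈ 0.3424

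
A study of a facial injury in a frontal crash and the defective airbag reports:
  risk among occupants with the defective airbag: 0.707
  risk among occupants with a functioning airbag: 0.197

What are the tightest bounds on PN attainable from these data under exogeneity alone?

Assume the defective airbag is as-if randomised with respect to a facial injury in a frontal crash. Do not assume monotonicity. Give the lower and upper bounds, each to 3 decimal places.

Let p₁ = 0.707, p₀ = 0.197.
Under exogeneity alone the bounds on PN are max{0,(p₁−p₀)/p₁} ≤ PN ≤ min{1,(1−p₀)/p₁}.
  lower = (p₁ − p₀)/p₁ = 0.51 / 0.707 ≈ 0.7214
  upper = min{1, (1 − p₀)/p₁} = 0.803 / 0.707 ≈ 1.1358 → capped at 1

0.721 ≤ PN ≤ 1.000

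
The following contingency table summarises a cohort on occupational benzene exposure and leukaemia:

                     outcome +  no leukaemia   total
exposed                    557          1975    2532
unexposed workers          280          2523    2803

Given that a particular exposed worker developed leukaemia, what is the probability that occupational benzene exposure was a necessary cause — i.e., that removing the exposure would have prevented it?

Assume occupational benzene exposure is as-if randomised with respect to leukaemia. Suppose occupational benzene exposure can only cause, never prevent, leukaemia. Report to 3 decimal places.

PN ≈ 0.546

p₁ = P(outcome | exposed) = 557/2532 = 0.21998
p₀ = P(outcome | unexposed) = 280/2803 = 0.099893
Under exogeneity and monotonicity, PN = (p₁ − p₀) / p₁.
PN = (0.21998 − 0.099893) / 0.21998 = 0.12009 / 0.21998 ≈ 0.5459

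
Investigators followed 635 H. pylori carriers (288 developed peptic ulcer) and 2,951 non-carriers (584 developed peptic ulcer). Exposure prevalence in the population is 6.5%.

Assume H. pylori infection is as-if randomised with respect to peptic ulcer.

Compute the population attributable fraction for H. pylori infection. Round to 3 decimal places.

p₁ = P(outcome | exposed) = 288/635 = 0.45354
p₀ = P(outcome | unexposed) = 584/2951 = 0.1979
Overall risk P(Y=1) = π·p₁ + (1−π)·p₀ = 0.065×0.45354 + 0.935×0.1979 = 0.21452.
Under exogeneity, PAF = [P(Y=1) − p₀] / P(Y=1).
PAF = (0.21452 − 0.1979) / 0.21452 ≈ 0.0775

PAF ≈ 0.077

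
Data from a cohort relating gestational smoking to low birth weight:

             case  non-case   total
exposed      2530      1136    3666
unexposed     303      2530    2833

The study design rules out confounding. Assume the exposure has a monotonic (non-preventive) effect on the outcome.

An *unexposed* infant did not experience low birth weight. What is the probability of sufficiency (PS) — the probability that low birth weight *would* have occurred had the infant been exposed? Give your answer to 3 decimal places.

p₁ = P(outcome | exposed) = 2530/3666 = 0.69013
p₀ = P(outcome | unexposed) = 303/2833 = 0.10695
Under exogeneity and monotonicity, PS = (p₁ − p₀) / (1 − p₀).
PS = (0.69013 − 0.10695) / (1 − 0.10695) = 0.58317 / 0.89305 ≈ 0.6530

PS ≈ 0.653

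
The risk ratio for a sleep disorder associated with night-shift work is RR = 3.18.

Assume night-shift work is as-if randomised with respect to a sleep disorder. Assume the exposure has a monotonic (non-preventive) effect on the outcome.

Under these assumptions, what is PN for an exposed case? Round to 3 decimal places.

PN ≈ 0.686

Under exogeneity and monotonicity, PN = (RR − 1) / RR = 1 − 1/RR.
PN = (3.18 − 1) / 3.18 = 2.18 / 3.18 ≈ 0.6855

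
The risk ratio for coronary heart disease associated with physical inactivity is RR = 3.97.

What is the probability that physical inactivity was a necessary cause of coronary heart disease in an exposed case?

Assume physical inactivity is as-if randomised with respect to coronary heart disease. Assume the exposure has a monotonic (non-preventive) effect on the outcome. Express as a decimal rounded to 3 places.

Under exogeneity and monotonicity, PN = (RR − 1) / RR = 1 − 1/RR.
PN = (3.97 − 1) / 3.97 = 2.97 / 3.97 ≈ 0.7481

PN ≈ 0.748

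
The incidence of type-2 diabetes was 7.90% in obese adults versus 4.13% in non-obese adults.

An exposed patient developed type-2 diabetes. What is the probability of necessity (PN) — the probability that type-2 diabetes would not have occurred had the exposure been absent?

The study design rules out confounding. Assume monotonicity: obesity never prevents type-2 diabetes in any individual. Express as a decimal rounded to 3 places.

PN ≈ 0.477

p₁ = 0.079, p₀ = 0.0413.
Under exogeneity and monotonicity, PN = (p₁ − p₀) / p₁.
PN = (0.079 − 0.0413) / 0.079 = 0.0377 / 0.079 ≈ 0.4772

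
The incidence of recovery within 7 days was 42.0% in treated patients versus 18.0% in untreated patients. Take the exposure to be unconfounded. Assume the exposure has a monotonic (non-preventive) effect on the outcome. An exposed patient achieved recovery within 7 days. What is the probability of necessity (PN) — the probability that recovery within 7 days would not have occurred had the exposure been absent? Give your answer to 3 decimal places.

PN ≈ 0.571

p₁ = 0.42, p₀ = 0.18.
Under exogeneity and monotonicity, PN = (p₁ − p₀) / p₁.
PN = (0.42 − 0.18) / 0.42 = 0.24 / 0.42 ≈ 0.5714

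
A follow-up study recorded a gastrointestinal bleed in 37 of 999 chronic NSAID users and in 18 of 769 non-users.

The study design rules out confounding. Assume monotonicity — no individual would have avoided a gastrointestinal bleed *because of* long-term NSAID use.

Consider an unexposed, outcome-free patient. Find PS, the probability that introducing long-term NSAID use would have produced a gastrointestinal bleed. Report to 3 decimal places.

PS ≈ 0.014

p₁ = P(outcome | exposed) = 37/999 = 0.037037
p₀ = P(outcome | unexposed) = 18/769 = 0.023407
Under exogeneity and monotonicity, PS = (p₁ − p₀) / (1 − p₀).
PS = (0.037037 − 0.023407) / (1 − 0.023407) = 0.01363 / 0.97659 ≈ 0.0140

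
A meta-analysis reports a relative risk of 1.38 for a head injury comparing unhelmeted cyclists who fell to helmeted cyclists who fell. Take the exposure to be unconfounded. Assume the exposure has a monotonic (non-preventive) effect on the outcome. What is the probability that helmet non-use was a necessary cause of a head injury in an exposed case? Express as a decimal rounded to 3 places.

Under exogeneity and monotonicity, PN = (RR − 1) / RR = 1 − 1/RR.
PN = (1.38 − 1) / 1.38 = 0.38 / 1.38 ≈ 0.2754

PN ≈ 0.275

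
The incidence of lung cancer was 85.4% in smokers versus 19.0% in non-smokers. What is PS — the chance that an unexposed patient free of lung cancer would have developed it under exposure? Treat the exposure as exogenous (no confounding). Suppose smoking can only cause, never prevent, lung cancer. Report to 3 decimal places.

p₁ = 0.854, p₀ = 0.19.
Under exogeneity and monotonicity, PS = (p₁ − p₀) / (1 − p₀).
PS = (0.854 − 0.19) / (1 − 0.19) = 0.664 / 0.81 ≈ 0.8198

PS ≈ 0.820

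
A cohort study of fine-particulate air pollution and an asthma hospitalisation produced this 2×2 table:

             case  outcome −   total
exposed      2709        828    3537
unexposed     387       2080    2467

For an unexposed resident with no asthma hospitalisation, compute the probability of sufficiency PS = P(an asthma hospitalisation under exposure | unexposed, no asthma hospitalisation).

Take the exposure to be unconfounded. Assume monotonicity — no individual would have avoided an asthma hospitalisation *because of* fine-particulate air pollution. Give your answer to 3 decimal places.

PS ≈ 0.722

p₁ = P(outcome | exposed) = 2709/3537 = 0.7659
p₀ = P(outcome | unexposed) = 387/2467 = 0.15687
Under exogeneity and monotonicity, PS = (p₁ − p₀) / (1 − p₀).
PS = (0.7659 − 0.15687) / (1 − 0.15687) = 0.60903 / 0.84313 ≈ 0.7223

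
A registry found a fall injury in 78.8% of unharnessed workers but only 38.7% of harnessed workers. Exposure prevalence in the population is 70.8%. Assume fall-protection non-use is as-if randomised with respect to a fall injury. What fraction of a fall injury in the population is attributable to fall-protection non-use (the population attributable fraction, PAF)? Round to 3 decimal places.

p₁ = 0.788, p₀ = 0.387.
Overall risk P(Y=1) = π·p₁ + (1−π)·p₀ = 0.708×0.788 + 0.292×0.387 = 0.67091.
Under exogeneity, PAF = [P(Y=1) − p₀] / P(Y=1).
PAF = (0.67091 − 0.387) / 0.67091 ≈ 0.4232

PAF ≈ 0.423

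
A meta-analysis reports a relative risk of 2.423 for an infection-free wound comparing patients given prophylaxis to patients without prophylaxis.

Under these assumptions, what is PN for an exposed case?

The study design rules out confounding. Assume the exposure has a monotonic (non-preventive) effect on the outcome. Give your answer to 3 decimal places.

PN ≈ 0.587

Under exogeneity and monotonicity, PN = (RR − 1) / RR = 1 − 1/RR.
PN = (2.423 − 1) / 2.423 = 1.423 / 2.423 ≈ 0.5873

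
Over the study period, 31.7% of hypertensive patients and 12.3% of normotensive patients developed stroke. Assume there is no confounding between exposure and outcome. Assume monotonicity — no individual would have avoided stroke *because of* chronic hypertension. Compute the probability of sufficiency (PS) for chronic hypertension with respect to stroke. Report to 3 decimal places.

PS ≈ 0.221

p₁ = 0.317, p₀ = 0.123.
Under exogeneity and monotonicity, PS = (p₁ − p₀) / (1 − p₀).
PS = (0.317 − 0.123) / (1 − 0.123) = 0.194 / 0.877 ≈ 0.2212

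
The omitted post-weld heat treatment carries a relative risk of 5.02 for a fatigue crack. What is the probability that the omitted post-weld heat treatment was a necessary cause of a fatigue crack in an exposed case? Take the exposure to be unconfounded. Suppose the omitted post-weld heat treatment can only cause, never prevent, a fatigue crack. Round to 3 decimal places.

Under exogeneity and monotonicity, PN = (RR − 1) / RR = 1 − 1/RR.
PN = (5.02 − 1) / 5.02 = 4.02 / 5.02 ≈ 0.8008

PN ≈ 0.801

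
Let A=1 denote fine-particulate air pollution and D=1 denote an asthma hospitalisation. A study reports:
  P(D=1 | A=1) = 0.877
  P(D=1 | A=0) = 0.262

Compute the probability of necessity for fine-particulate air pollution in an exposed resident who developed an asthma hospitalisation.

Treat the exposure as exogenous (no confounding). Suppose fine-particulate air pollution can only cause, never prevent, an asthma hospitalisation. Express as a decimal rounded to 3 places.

PN ≈ 0.701

Let p₁ = 0.877, p₀ = 0.262.
Under exogeneity and monotonicity, PN = (p₁ − p₀) / p₁.
PN = (0.877 − 0.262) / 0.877 = 0.615 / 0.877 ≈ 0.7013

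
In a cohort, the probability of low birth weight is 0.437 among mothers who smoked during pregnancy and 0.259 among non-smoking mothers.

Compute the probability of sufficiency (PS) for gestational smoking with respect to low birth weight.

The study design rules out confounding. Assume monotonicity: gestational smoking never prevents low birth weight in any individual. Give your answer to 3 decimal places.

Let p₁ = 0.437, p₀ = 0.259.
Under exogeneity and monotonicity, PS = (p₁ − p₀) / (1 − p₀).
PS = (0.437 − 0.259) / (1 − 0.259) = 0.178 / 0.741 ≈ 0.2402

PS ≈ 0.240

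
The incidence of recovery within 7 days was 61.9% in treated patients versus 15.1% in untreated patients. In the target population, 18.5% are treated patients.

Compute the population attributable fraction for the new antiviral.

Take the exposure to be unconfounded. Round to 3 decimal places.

PAF ≈ 0.364

p₁ = 0.619, p₀ = 0.151.
Overall risk P(Y=1) = π·p₁ + (1−π)·p₀ = 0.185×0.619 + 0.815×0.151 = 0.23758.
Under exogeneity, PAF = [P(Y=1) − p₀] / P(Y=1).
PAF = (0.23758 − 0.151) / 0.23758 ≈ 0.3644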